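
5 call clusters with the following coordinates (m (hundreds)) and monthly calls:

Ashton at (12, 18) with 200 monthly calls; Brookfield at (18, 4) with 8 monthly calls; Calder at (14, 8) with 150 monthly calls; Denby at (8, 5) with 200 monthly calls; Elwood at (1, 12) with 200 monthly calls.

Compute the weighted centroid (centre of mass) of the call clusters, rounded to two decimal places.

(8.50, 10.86)

The minimiser of Σwᵢ‖p−pᵢ‖² is the weighted centroid p* = (Σwᵢpᵢ)/(Σwᵢ).
Σwᵢ = 758.
Σwᵢxᵢ = 200·12 + 8·18 + 150·14 + 200·8 + 200·1 = 6444.
Σwᵢyᵢ = 200·18 + 8·4 + 150·8 + 200·5 + 200·12 = 8232.
x* = 6444/758 = 8.50, y* = 8232/758 = 10.86.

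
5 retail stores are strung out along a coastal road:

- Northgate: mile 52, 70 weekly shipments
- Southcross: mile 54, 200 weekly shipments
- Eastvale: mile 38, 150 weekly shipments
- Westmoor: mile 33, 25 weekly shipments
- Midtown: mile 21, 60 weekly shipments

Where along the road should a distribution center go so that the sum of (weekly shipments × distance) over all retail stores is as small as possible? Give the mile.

x = 52

For a sum of weighted absolute distances on a line, the optimum is the weighted median (not the mean). Total weight W = 505; half-weight = 252.5.
Sort by position and accumulate weight:
  mile 21 (Midtown, w=60) → cum 60
  mile 33 (Westmoor, w=25) → cum 85
  mile 38 (Eastvale, w=150) → cum 235
  mile 52 (Northgate, w=70) → cum 305  ≥ 252.5 → median here
  mile 54 (Southcross, w=200) → cum 505
Optimal location: mile 52.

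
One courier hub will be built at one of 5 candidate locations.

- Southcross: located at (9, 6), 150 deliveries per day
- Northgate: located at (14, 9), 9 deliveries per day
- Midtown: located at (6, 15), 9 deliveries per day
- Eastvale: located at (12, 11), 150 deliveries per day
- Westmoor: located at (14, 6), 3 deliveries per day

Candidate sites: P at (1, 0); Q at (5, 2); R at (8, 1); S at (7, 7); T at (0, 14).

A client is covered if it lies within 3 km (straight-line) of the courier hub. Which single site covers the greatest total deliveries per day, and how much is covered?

Coverage radius r = 3 km; a point is covered iff (Δx)²+(Δy)² ≤ 3² = 9.
  P (1, 0): covers {none} → 0
  Q (5, 2): covers {none} → 0
  R (8, 1): covers {none} → 0
  S (7, 7): covers {Southcross} → 150
  T (0, 14): covers {none} → 0
Maximum coverage at S: 150 deliveries per day.

S, covering 150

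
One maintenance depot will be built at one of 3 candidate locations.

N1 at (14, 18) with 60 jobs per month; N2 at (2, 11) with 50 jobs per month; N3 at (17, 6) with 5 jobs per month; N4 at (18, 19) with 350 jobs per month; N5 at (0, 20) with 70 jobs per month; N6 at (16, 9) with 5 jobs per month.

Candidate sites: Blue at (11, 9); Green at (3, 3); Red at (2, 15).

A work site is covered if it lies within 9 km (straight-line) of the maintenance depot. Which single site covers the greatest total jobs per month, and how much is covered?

Coverage radius r = 9 km; a point is covered iff (Δx)²+(Δy)² ≤ 9² = 81.
  Blue (11, 9): covers {N3, N6} → 10
  Green (3, 3): covers {N2} → 50
  Red (2, 15): covers {N2, N5} → 120
Maximum coverage at Red: 120 jobs per month.

Red, covering 120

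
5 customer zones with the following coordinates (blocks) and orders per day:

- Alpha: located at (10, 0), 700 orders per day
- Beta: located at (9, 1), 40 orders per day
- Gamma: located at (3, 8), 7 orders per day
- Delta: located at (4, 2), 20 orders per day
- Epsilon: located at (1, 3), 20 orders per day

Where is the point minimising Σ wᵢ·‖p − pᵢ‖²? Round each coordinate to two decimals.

(9.51, 0.25)

The minimiser of Σwᵢ‖p−pᵢ‖² is the weighted centroid p* = (Σwᵢpᵢ)/(Σwᵢ).
Σwᵢ = 787.
Σwᵢxᵢ = 700·10 + 40·9 + 7·3 + 20·4 + 20·1 = 7481.
Σwᵢyᵢ = 700·0 + 40·1 + 7·8 + 20·2 + 20·3 = 196.
x* = 7481/787 = 9.51, y* = 196/787 = 0.25.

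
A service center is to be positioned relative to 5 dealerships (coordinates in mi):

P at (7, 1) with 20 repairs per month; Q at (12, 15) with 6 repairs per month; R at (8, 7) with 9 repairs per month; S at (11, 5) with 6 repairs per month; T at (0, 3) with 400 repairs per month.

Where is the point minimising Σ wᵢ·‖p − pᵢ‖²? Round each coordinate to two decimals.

The minimiser of Σwᵢ‖p−pᵢ‖² is the weighted centroid p* = (Σwᵢpᵢ)/(Σwᵢ).
Σwᵢ = 441.
Σwᵢxᵢ = 20·7 + 6·12 + 9·8 + 6·11 + 400·0 = 350.
Σwᵢyᵢ = 20·1 + 6·15 + 9·7 + 6·5 + 400·3 = 1403.
x* = 350/441 = 0.79, y* = 1403/441 = 3.18.

(0.79, 3.18)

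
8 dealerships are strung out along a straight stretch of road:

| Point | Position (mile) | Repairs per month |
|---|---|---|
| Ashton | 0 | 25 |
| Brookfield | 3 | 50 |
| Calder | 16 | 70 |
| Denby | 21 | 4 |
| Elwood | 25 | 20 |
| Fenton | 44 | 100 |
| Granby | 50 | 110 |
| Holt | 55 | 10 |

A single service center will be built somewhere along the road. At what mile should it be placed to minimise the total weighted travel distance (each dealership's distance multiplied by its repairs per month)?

x = 44

For a sum of weighted absolute distances on a line, the optimum is the weighted median (not the mean). Total weight W = 389; half-weight = 194.5.
Sort by position and accumulate weight:
  mile 0 (Ashton, w=25) → cum 25
  mile 3 (Brookfield, w=50) → cum 75
  mile 16 (Calder, w=70) → cum 145
  mile 21 (Denby, w=4) → cum 149
  mile 25 (Elwood, w=20) → cum 169
  mile 44 (Fenton, w=100) → cum 269  ≥ 194.5 → median here
  mile 50 (Granby, w=110) → cum 379
  mile 55 (Holt, w=10) → cum 389
Optimal location: mile 44.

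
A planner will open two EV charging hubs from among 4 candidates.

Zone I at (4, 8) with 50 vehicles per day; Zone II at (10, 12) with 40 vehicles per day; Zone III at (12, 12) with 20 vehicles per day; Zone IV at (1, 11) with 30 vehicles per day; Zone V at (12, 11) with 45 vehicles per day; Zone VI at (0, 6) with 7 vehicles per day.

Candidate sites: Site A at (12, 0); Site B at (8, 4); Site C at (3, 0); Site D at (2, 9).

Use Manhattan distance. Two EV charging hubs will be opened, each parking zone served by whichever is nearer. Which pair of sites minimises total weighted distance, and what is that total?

Evaluate every pair (each demand assigned to the nearer of the two):
  {Site B, Site D}: total = 1410
  {Site A, Site D}: total = 1450
  {Site C, Site D}: total = 1515
  {Site B, Site C}: total = 1988
  {Site A, Site B}: total = 2025
  {Site A, Site C}: total = 2198
Best pair: {Site B, Site D} with total 1410.

{Site B, Site D}, total 1410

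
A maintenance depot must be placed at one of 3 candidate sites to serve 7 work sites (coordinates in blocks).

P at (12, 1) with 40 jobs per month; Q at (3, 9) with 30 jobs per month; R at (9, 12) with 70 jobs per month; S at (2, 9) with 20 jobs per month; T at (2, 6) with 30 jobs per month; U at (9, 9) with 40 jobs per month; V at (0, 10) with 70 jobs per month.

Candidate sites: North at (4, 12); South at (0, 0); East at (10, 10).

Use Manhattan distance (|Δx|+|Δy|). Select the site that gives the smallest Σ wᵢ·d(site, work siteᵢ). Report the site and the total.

East, total 2210 blocks

Total weighted distance at each candidate:
  North (4, 12): total = 2310
  South (0, 0): total = 4230
  East (10, 10): total = 2210
Minimum is at East with total 2210 blocks.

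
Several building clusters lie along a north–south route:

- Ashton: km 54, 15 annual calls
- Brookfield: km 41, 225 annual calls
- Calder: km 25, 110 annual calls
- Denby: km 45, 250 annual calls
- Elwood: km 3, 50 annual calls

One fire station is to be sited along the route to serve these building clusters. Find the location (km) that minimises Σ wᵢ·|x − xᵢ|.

For a sum of weighted absolute distances on a line, the optimum is the weighted median (not the mean). Total weight W = 650; half-weight = 325.
Sort by position and accumulate weight:
  km 3 (Elwood, w=50) → cum 50
  km 25 (Calder, w=110) → cum 160
  km 41 (Brookfield, w=225) → cum 385  ≥ 325 → median here
  km 45 (Denby, w=250) → cum 635
  km 54 (Ashton, w=15) → cum 650
Optimal location: km 41.

x = 41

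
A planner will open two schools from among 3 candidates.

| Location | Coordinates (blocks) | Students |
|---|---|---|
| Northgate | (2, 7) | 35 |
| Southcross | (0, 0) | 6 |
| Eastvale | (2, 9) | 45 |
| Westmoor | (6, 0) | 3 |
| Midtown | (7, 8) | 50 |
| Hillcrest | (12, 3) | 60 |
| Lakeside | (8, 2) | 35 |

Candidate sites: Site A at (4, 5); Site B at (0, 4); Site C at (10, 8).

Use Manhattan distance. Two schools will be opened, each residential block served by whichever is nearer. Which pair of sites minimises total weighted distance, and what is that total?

{Site A, Site C}, total 1300

Evaluate every pair (each demand assigned to the nearer of the two):
  {Site A, Site C}: total = 1300
  {Site B, Site C}: total = 1394
  {Site A, Site B}: total = 1600
Best pair: {Site A, Site C} with total 1300.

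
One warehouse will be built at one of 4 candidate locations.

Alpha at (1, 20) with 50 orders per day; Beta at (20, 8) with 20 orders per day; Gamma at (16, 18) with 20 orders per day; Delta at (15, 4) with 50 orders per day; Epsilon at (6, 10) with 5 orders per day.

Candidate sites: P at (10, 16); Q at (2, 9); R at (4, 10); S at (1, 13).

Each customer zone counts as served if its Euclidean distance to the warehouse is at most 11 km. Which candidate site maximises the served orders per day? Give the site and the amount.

P, covering 75

Coverage radius r = 11 km; a point is covered iff (Δx)²+(Δy)² ≤ 11² = 121.
  P (10, 16): covers {Alpha, Gamma, Epsilon} → 75
  Q (2, 9): covers {Epsilon} → 5
  R (4, 10): covers {Alpha, Epsilon} → 55
  S (1, 13): covers {Alpha, Epsilon} → 55
Maximum coverage at P: 75 orders per day.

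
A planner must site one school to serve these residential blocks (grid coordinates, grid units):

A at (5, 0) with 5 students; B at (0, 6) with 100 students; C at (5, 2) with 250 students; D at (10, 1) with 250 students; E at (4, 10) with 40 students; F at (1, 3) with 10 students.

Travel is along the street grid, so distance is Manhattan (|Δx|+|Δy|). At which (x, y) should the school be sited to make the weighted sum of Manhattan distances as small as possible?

Manhattan distance separates: Σwᵢ(|x−xᵢ|+|y−yᵢ|) = Σwᵢ|x−xᵢ| + Σwᵢ|y−yᵢ|, so x and y are optimised independently as 1-D weighted medians.
Total weight W = 655; half = 327.5.
x-coordinate, sorted with cumulative weight:
  x=0 (B, w=100) cum 100
  x=1 (F, w=10) cum 110
  x=4 (E, w=40) cum 150
  x=5 (A, w=5) cum 155
  x=5 (C, w=250) cum 405  ← median
  x=10 (D, w=250) cum 655
⇒ x* = 5
y-coordinate, sorted with cumulative weight:
  y=0 (A, w=5) cum 5
  y=1 (D, w=250) cum 255
  y=2 (C, w=250) cum 505  ← median
  y=3 (F, w=10) cum 515
  y=6 (B, w=100) cum 615
  y=10 (E, w=40) cum 655
⇒ y* = 2

(5, 2)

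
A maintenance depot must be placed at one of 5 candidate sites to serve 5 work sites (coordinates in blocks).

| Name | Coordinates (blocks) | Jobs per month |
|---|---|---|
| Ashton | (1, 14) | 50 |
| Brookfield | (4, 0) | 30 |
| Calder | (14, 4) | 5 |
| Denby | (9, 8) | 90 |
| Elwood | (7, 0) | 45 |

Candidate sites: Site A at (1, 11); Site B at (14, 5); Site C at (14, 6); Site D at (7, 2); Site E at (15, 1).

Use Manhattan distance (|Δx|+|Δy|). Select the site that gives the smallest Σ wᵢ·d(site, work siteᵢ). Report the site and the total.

Site D, total 1905 blocks

Total weighted distance at each candidate:
  Site A (1, 11): total = 2425
  Site B (14, 5): total = 2815
  Site C (14, 6): total = 2755
  Site D (7, 2): total = 1905
  Site E (15, 1): total = 3305
Minimum is at Site D with total 1905 blocks.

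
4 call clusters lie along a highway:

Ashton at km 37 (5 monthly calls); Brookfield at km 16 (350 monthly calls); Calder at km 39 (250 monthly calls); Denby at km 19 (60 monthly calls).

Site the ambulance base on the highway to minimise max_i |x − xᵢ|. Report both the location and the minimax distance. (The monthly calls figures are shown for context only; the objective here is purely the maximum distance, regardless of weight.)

The 1-center on a line is the midpoint of the two extreme points: leftmost at 16, rightmost at 39.
Optimal location = (16 + 39)/2 = 27.5; maximum distance = (39 − 16)/2 = 11.5.

location 27.5, max distance 11.5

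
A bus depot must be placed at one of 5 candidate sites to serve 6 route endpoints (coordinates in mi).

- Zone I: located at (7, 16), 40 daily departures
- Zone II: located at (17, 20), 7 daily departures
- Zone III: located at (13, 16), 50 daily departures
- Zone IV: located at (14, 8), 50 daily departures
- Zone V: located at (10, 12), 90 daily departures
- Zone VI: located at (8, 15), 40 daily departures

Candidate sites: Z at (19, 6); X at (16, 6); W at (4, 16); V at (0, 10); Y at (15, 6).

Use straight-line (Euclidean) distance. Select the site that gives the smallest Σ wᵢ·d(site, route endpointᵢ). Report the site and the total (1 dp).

Total weighted distance at each candidate:
  Z (19, 6): total = 3118.2
  X (16, 6): total = 2545.2
  W (4, 16): total = 2119.4
  V (0, 10): total = 3225.0
  Y (15, 6): total = 2391.9
Minimum is at W with total 2119.4 mi.

W, total 2119.4 mi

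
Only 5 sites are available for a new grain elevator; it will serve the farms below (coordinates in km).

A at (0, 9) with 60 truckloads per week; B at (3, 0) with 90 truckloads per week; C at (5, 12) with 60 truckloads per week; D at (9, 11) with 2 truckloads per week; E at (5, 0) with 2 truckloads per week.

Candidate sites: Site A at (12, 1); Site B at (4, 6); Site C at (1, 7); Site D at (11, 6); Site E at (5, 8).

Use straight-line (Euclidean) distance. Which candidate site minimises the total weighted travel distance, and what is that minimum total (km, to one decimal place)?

Site C, total 1207.6 km

Total weighted distance at each candidate:
  Site A (12, 1): total = 2497.6
  Site B (4, 6): total = 1238.7
  Site C (1, 7): total = 1207.6
  Site D (11, 6): total = 2121.0
  Site E (5, 8): total = 1314.1
Minimum is at Site C with total 1207.6 km.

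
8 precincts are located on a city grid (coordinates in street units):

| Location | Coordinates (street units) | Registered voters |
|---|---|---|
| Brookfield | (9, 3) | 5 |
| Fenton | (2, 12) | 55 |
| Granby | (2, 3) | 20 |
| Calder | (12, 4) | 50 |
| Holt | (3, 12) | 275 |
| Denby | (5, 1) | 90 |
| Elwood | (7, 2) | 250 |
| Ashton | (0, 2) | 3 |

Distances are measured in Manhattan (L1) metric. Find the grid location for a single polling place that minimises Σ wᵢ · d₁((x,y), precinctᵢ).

(5, 4)

Manhattan distance separates: Σwᵢ(|x−xᵢ|+|y−yᵢ|) = Σwᵢ|x−xᵢ| + Σwᵢ|y−yᵢ|, so x and y are optimised independently as 1-D weighted medians.
Total weight W = 748; half = 374.
x-coordinate, sorted with cumulative weight:
  x=0 (Ashton, w=3) cum 3
  x=2 (Fenton, w=55) cum 58
  x=2 (Granby, w=20) cum 78
  x=3 (Holt, w=275) cum 353
  x=5 (Denby, w=90) cum 443  ← median
  x=7 (Elwood, w=250) cum 693
  x=9 (Brookfield, w=5) cum 698
  x=12 (Calder, w=50) cum 748
⇒ x* = 5
y-coordinate, sorted with cumulative weight:
  y=1 (Denby, w=90) cum 90
  y=2 (Elwood, w=250) cum 340
  y=2 (Ashton, w=3) cum 343
  y=3 (Brookfield, w=5) cum 348
  y=3 (Granby, w=20) cum 368
  y=4 (Calder, w=50) cum 418  ← median
  y=12 (Fenton, w=55) cum 473
  y=12 (Holt, w=275) cum 748
⇒ y* = 4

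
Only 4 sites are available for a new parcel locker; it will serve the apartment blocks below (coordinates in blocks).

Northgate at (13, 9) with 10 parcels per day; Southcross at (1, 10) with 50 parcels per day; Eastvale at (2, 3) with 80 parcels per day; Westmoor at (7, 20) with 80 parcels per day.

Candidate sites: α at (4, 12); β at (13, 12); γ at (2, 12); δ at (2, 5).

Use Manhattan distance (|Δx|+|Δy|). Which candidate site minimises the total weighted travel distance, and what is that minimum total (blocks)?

γ, total 2050 blocks

Total weighted distance at each candidate:
  α (4, 12): total = 2130
  β (13, 12): total = 3450
  γ (2, 12): total = 2050
  δ (2, 5): total = 2210
Minimum is at γ with total 2050 blocks.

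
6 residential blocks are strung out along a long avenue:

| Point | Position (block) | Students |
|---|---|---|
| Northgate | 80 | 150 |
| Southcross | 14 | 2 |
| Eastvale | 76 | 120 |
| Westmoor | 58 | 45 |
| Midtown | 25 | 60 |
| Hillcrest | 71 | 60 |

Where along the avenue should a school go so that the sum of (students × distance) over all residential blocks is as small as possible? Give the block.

x = 76

For a sum of weighted absolute distances on a line, the optimum is the weighted median (not the mean). Total weight W = 437; half-weight = 218.5.
Sort by position and accumulate weight:
  block 14 (Southcross, w=2) → cum 2
  block 25 (Midtown, w=60) → cum 62
  block 58 (Westmoor, w=45) → cum 107
  block 71 (Hillcrest, w=60) → cum 167
  block 76 (Eastvale, w=120) → cum 287  ≥ 218.5 → median here
  block 80 (Northgate, w=150) → cum 437
Optimal location: block 76.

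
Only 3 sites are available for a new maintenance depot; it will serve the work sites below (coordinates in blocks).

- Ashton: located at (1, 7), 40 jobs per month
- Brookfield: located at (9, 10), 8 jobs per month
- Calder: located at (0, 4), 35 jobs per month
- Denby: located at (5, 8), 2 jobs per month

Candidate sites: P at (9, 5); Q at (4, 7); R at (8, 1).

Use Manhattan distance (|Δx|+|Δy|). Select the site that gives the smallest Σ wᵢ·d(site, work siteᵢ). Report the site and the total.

Q, total 433 blocks

Total weighted distance at each candidate:
  P (9, 5): total = 804
  Q (4, 7): total = 433
  R (8, 1): total = 1005
Minimum is at Q with total 433 blocks.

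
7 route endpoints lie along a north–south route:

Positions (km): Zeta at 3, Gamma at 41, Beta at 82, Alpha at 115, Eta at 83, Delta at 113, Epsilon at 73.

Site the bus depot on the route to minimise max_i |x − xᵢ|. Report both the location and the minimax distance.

location 59, max distance 56

The 1-center on a line is the midpoint of the two extreme points: leftmost at 3, rightmost at 115.
Optimal location = (3 + 115)/2 = 59; maximum distance = (115 − 3)/2 = 56.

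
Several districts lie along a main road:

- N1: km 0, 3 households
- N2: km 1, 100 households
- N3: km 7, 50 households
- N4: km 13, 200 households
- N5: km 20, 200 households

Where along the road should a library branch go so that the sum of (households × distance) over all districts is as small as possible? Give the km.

For a sum of weighted absolute distances on a line, the optimum is the weighted median (not the mean). Total weight W = 553; half-weight = 276.5.
Sort by position and accumulate weight:
  km 0 (N1, w=3) → cum 3
  km 1 (N2, w=100) → cum 103
  km 7 (N3, w=50) → cum 153
  km 13 (N4, w=200) → cum 353  ≥ 276.5 → median here
  km 20 (N5, w=200) → cum 553
Optimal location: km 13.

x = 13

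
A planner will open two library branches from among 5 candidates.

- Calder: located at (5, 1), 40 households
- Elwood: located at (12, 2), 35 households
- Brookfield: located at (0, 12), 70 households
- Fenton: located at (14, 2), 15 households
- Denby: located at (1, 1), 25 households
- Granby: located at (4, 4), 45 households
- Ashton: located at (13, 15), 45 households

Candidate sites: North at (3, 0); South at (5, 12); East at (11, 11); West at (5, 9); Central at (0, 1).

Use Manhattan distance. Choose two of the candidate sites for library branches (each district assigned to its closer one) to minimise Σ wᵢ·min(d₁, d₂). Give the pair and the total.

Evaluate every pair (each demand assigned to the nearer of the two):
  {North, South}: total = 1845
  {North, East}: total = 2060
  {South, Central}: total = 2065
  {East, Central}: total = 2110
  {North, West}: total = 2190
  {East, West}: total = 2250
  {West, Central}: total = 2365
  {South, East}: total = 2370
  {South, West}: total = 2465
  {North, Central}: total = 2845
Best pair: {North, South} with total 1845.

{North, South}, total 1845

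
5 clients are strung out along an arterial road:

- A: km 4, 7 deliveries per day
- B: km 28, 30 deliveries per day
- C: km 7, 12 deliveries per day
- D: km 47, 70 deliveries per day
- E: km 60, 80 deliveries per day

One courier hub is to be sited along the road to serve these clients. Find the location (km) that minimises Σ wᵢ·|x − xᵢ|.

For a sum of weighted absolute distances on a line, the optimum is the weighted median (not the mean). Total weight W = 199; half-weight = 99.5.
Sort by position and accumulate weight:
  km 4 (A, w=7) → cum 7
  km 7 (C, w=12) → cum 19
  km 28 (B, w=30) → cum 49
  km 47 (D, w=70) → cum 119  ≥ 99.5 → median here
  km 60 (E, w=80) → cum 199
Optimal location: km 47.

x = 47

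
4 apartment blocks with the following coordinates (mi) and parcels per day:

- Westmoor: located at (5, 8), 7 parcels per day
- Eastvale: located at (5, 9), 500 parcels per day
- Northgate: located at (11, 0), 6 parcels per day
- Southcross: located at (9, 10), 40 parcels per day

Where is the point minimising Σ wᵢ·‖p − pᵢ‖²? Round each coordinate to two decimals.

The minimiser of Σwᵢ‖p−pᵢ‖² is the weighted centroid p* = (Σwᵢpᵢ)/(Σwᵢ).
Σwᵢ = 553.
Σwᵢxᵢ = 7·5 + 500·5 + 6·11 + 40·9 = 2961.
Σwᵢyᵢ = 7·8 + 500·9 + 6·0 + 40·10 = 4956.
x* = 2961/553 = 5.35, y* = 4956/553 = 8.96.

(5.35, 8.96)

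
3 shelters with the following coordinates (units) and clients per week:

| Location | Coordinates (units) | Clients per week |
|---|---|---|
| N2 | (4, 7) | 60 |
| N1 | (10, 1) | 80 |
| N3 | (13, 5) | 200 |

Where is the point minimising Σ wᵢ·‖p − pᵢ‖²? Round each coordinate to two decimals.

The minimiser of Σwᵢ‖p−pᵢ‖² is the weighted centroid p* = (Σwᵢpᵢ)/(Σwᵢ).
Σwᵢ = 340.
Σwᵢxᵢ = 60·4 + 80·10 + 200·13 = 3640.
Σwᵢyᵢ = 60·7 + 80·1 + 200·5 = 1500.
x* = 3640/340 = 10.71, y* = 1500/340 = 4.41.

(10.71, 4.41)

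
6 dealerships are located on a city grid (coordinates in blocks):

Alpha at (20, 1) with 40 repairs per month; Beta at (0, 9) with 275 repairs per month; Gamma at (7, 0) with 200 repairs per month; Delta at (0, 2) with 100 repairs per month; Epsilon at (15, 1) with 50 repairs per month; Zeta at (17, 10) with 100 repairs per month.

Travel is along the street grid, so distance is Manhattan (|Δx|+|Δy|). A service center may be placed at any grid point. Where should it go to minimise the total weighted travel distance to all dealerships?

Manhattan distance separates: Σwᵢ(|x−xᵢ|+|y−yᵢ|) = Σwᵢ|x−xᵢ| + Σwᵢ|y−yᵢ|, so x and y are optimised independently as 1-D weighted medians.
Total weight W = 765; half = 382.5.
x-coordinate, sorted with cumulative weight:
  x=0 (Beta, w=275) cum 275
  x=0 (Delta, w=100) cum 375
  x=7 (Gamma, w=200) cum 575  ← median
  x=15 (Epsilon, w=50) cum 625
  x=17 (Zeta, w=100) cum 725
  x=20 (Alpha, w=40) cum 765
⇒ x* = 7
y-coordinate, sorted with cumulative weight:
  y=0 (Gamma, w=200) cum 200
  y=1 (Alpha, w=40) cum 240
  y=1 (Epsilon, w=50) cum 290
  y=2 (Delta, w=100) cum 390  ← median
  y=9 (Beta, w=275) cum 665
  y=10 (Zeta, w=100) cum 765
⇒ y* = 2

(7, 2)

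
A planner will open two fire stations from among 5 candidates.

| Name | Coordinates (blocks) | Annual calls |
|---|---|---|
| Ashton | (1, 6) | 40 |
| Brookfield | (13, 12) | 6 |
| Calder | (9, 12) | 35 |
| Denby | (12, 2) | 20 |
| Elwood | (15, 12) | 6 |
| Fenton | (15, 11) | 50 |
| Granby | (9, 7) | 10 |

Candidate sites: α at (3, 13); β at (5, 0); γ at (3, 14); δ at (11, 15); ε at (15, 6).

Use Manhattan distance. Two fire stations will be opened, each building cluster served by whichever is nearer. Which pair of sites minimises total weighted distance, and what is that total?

{α, ε}, total 1149

Evaluate every pair (each demand assigned to the nearer of the two):
  {α, ε}: total = 1149
  {γ, ε}: total = 1224
  {δ, ε}: total = 1261
  {β, δ}: total = 1327
  {β, ε}: total = 1364
  {α, δ}: total = 1387
  {γ, δ}: total = 1427
  {α, β}: total = 1739
  {β, γ}: total = 1876
  {α, γ}: total = 1969
Best pair: {α, ε} with total 1149.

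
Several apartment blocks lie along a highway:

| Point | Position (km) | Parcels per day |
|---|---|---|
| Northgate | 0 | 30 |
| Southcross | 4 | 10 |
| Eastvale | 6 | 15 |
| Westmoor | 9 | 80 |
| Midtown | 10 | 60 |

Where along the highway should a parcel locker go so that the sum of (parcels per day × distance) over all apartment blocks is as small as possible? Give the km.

For a sum of weighted absolute distances on a line, the optimum is the weighted median (not the mean). Total weight W = 195; half-weight = 97.5.
Sort by position and accumulate weight:
  km 0 (Northgate, w=30) → cum 30
  km 4 (Southcross, w=10) → cum 40
  km 6 (Eastvale, w=15) → cum 55
  km 9 (Westmoor, w=80) → cum 135  ≥ 97.5 → median here
  km 10 (Midtown, w=60) → cum 195
Optimal location: km 9.

x = 9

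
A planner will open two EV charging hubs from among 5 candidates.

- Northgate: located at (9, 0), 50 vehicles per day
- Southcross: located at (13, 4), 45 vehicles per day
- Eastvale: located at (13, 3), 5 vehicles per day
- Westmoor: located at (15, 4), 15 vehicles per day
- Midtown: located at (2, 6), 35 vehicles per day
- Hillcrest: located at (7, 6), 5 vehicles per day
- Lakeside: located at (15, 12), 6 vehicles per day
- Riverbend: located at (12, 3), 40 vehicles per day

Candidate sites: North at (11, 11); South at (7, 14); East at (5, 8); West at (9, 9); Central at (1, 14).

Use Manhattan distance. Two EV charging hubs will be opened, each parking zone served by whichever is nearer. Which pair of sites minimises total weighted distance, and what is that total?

{East, West}, total 1679

Evaluate every pair (each demand assigned to the nearer of the two):
  {East, West}: total = 1679
  {North, East}: total = 1805
  {West, Central}: total = 1824
  {North, West}: total = 1835
  {South, West}: total = 1859
  {North, Central}: total = 2020
  {South, East}: total = 2150
  {North, South}: total = 2155
  {East, Central}: total = 2174
  {South, Central}: total = 2930
Best pair: {East, West} with total 1679.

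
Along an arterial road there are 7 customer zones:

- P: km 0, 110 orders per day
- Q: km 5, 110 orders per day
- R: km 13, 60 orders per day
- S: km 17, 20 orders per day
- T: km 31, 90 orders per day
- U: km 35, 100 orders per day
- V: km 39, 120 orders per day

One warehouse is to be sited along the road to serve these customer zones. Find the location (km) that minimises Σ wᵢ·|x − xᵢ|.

For a sum of weighted absolute distances on a line, the optimum is the weighted median (not the mean). Total weight W = 610; half-weight = 305.
Sort by position and accumulate weight:
  km 0 (P, w=110) → cum 110
  km 5 (Q, w=110) → cum 220
  km 13 (R, w=60) → cum 280
  km 17 (S, w=20) → cum 300
  km 31 (T, w=90) → cum 390  ≥ 305 → median here
  km 35 (U, w=100) → cum 490
  km 39 (V, w=120) → cum 610
Optimal location: km 31.

x = 31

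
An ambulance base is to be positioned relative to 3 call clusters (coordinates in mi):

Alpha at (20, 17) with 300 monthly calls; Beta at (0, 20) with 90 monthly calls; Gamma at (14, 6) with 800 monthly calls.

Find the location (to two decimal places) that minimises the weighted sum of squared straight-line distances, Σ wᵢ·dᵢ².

The minimiser of Σwᵢ‖p−pᵢ‖² is the weighted centroid p* = (Σwᵢpᵢ)/(Σwᵢ).
Σwᵢ = 1190.
Σwᵢxᵢ = 300·20 + 90·0 + 800·14 = 17200.
Σwᵢyᵢ = 300·17 + 90·20 + 800·6 = 11700.
x* = 17200/1190 = 14.45, y* = 11700/1190 = 9.83.

(14.45, 9.83)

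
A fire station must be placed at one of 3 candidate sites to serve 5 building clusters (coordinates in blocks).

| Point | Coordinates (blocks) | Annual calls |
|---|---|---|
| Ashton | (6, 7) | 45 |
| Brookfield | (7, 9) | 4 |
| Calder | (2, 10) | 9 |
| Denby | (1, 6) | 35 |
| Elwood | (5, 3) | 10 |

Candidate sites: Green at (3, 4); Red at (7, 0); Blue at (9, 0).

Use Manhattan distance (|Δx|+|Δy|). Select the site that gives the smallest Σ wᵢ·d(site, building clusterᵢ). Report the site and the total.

Green, total 539 blocks

Total weighted distance at each candidate:
  Green (3, 4): total = 539
  Red (7, 0): total = 1001
  Blue (9, 0): total = 1207
Minimum is at Green with total 539 blocks.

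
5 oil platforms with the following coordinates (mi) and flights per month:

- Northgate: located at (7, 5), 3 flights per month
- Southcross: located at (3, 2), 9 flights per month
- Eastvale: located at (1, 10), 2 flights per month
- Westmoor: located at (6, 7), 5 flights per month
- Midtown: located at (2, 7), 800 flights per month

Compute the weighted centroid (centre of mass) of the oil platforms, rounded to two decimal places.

The minimiser of Σwᵢ‖p−pᵢ‖² is the weighted centroid p* = (Σwᵢpᵢ)/(Σwᵢ).
Σwᵢ = 819.
Σwᵢxᵢ = 3·7 + 9·3 + 2·1 + 5·6 + 800·2 = 1680.
Σwᵢyᵢ = 3·5 + 9·2 + 2·10 + 5·7 + 800·7 = 5688.
x* = 1680/819 = 2.05, y* = 5688/819 = 6.95.

(2.05, 6.95)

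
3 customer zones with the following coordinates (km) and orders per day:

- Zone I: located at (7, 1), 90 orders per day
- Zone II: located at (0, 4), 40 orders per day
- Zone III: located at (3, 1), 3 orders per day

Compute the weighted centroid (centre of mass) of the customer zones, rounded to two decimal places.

The minimiser of Σwᵢ‖p−pᵢ‖² is the weighted centroid p* = (Σwᵢpᵢ)/(Σwᵢ).
Σwᵢ = 133.
Σwᵢxᵢ = 90·7 + 40·0 + 3·3 = 639.
Σwᵢyᵢ = 90·1 + 40·4 + 3·1 = 253.
x* = 639/133 = 4.80, y* = 253/133 = 1.90.

(4.80, 1.90)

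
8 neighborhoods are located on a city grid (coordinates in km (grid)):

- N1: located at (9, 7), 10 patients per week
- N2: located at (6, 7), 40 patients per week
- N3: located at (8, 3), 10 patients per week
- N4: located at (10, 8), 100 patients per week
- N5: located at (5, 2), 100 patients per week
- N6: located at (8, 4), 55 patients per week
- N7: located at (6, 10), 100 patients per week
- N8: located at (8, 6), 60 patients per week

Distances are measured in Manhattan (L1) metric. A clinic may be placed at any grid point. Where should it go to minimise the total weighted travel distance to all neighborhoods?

(6, 7)

Manhattan distance separates: Σwᵢ(|x−xᵢ|+|y−yᵢ|) = Σwᵢ|x−xᵢ| + Σwᵢ|y−yᵢ|, so x and y are optimised independently as 1-D weighted medians.
Total weight W = 475; half = 237.5.
x-coordinate, sorted with cumulative weight:
  x=5 (N5, w=100) cum 100
  x=6 (N2, w=40) cum 140
  x=6 (N7, w=100) cum 240  ← median
  x=8 (N3, w=10) cum 250
  x=8 (N6, w=55) cum 305
  x=8 (N8, w=60) cum 365
  x=9 (N1, w=10) cum 375
  x=10 (N4, w=100) cum 475
⇒ x* = 6
y-coordinate, sorted with cumulative weight:
  y=2 (N5, w=100) cum 100
  y=3 (N3, w=10) cum 110
  y=4 (N6, w=55) cum 165
  y=6 (N8, w=60) cum 225
  y=7 (N1, w=10) cum 235
  y=7 (N2, w=40) cum 275  ← median
  y=8 (N4, w=100) cum 375
  y=10 (N7, w=100) cum 475
⇒ y* = 7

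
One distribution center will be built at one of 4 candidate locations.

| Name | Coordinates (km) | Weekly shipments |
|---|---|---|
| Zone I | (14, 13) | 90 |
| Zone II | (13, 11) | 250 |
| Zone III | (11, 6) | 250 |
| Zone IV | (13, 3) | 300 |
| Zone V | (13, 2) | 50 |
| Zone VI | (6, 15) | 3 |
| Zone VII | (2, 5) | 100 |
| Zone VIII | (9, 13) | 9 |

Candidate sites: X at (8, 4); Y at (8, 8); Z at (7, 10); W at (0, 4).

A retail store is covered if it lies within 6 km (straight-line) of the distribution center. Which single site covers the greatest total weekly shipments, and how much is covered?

Coverage radius r = 6 km; a point is covered iff (Δx)²+(Δy)² ≤ 6² = 36.
  X (8, 4): covers {Zone III, Zone IV, Zone V} → 600
  Y (8, 8): covers {Zone II, Zone III, Zone VIII} → 509
  Z (7, 10): covers {Zone III, Zone VI, Zone VIII} → 262
  W (0, 4): covers {Zone VII} → 100
Maximum coverage at X: 600 weekly shipments.

X, covering 600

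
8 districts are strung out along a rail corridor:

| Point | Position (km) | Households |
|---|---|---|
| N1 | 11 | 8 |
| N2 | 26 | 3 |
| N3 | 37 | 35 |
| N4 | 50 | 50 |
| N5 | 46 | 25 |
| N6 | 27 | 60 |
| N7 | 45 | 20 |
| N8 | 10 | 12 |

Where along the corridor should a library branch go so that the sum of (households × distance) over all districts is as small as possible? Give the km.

x = 37

For a sum of weighted absolute distances on a line, the optimum is the weighted median (not the mean). Total weight W = 213; half-weight = 106.5.
Sort by position and accumulate weight:
  km 10 (N8, w=12) → cum 12
  km 11 (N1, w=8) → cum 20
  km 26 (N2, w=3) → cum 23
  km 27 (N6, w=60) → cum 83
  km 37 (N3, w=35) → cum 118  ≥ 106.5 → median here
  km 45 (N7, w=20) → cum 138
  km 46 (N5, w=25) → cum 163
  km 50 (N4, w=50) → cum 213
Optimal location: km 37.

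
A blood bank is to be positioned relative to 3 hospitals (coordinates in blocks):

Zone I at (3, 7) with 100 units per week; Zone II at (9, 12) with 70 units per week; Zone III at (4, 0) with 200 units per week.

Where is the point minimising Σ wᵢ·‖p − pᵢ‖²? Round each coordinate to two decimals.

The minimiser of Σwᵢ‖p−pᵢ‖² is the weighted centroid p* = (Σwᵢpᵢ)/(Σwᵢ).
Σwᵢ = 370.
Σwᵢxᵢ = 100·3 + 70·9 + 200·4 = 1730.
Σwᵢyᵢ = 100·7 + 70·12 + 200·0 = 1540.
x* = 1730/370 = 4.68, y* = 1540/370 = 4.16.

(4.68, 4.16)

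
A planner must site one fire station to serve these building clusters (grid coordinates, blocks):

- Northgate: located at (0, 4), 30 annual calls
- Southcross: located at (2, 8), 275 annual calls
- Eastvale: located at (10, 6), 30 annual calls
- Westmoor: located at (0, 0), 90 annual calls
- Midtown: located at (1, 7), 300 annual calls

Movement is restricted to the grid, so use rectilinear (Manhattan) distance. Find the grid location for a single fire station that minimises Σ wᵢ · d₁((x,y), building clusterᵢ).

Manhattan distance separates: Σwᵢ(|x−xᵢ|+|y−yᵢ|) = Σwᵢ|x−xᵢ| + Σwᵢ|y−yᵢ|, so x and y are optimised independently as 1-D weighted medians.
Total weight W = 725; half = 362.5.
x-coordinate, sorted with cumulative weight:
  x=0 (Northgate, w=30) cum 30
  x=0 (Westmoor, w=90) cum 120
  x=1 (Midtown, w=300) cum 420  ← median
  x=2 (Southcross, w=275) cum 695
  x=10 (Eastvale, w=30) cum 725
⇒ x* = 1
y-coordinate, sorted with cumulative weight:
  y=0 (Westmoor, w=90) cum 90
  y=4 (Northgate, w=30) cum 120
  y=6 (Eastvale, w=30) cum 150
  y=7 (Midtown, w=300) cum 450  ← median
  y=8 (Southcross, w=275) cum 725
⇒ y* = 7

(1, 7)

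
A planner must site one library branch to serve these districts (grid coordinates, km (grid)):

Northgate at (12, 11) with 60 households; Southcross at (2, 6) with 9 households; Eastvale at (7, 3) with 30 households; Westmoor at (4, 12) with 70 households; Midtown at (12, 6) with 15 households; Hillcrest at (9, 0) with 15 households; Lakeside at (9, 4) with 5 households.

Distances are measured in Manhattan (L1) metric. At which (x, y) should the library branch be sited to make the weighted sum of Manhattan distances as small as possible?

Manhattan distance separates: Σwᵢ(|x−xᵢ|+|y−yᵢ|) = Σwᵢ|x−xᵢ| + Σwᵢ|y−yᵢ|, so x and y are optimised independently as 1-D weighted medians.
Total weight W = 204; half = 102.
x-coordinate, sorted with cumulative weight:
  x=2 (Southcross, w=9) cum 9
  x=4 (Westmoor, w=70) cum 79
  x=7 (Eastvale, w=30) cum 109  ← median
  x=9 (Hillcrest, w=15) cum 124
  x=9 (Lakeside, w=5) cum 129
  x=12 (Northgate, w=60) cum 189
  x=12 (Midtown, w=15) cum 204
⇒ x* = 7
y-coordinate, sorted with cumulative weight:
  y=0 (Hillcrest, w=15) cum 15
  y=3 (Eastvale, w=30) cum 45
  y=4 (Lakeside, w=5) cum 50
  y=6 (Southcross, w=9) cum 59
  y=6 (Midtown, w=15) cum 74
  y=11 (Northgate, w=60) cum 134  ← median
  y=12 (Westmoor, w=70) cum 204
⇒ y* = 11

(7, 11)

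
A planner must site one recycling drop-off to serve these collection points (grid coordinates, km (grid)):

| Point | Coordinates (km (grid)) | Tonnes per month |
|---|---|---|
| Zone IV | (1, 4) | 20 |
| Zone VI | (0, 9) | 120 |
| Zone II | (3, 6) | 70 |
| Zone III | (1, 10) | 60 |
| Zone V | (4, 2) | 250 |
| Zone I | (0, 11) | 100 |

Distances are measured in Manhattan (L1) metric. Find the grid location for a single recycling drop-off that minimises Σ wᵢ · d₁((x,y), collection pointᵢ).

Manhattan distance separates: Σwᵢ(|x−xᵢ|+|y−yᵢ|) = Σwᵢ|x−xᵢ| + Σwᵢ|y−yᵢ|, so x and y are optimised independently as 1-D weighted medians.
Total weight W = 620; half = 310.
x-coordinate, sorted with cumulative weight:
  x=0 (Zone VI, w=120) cum 120
  x=0 (Zone I, w=100) cum 220
  x=1 (Zone IV, w=20) cum 240
  x=1 (Zone III, w=60) cum 300
  x=3 (Zone II, w=70) cum 370  ← median
  x=4 (Zone V, w=250) cum 620
⇒ x* = 3
y-coordinate, sorted with cumulative weight:
  y=2 (Zone V, w=250) cum 250
  y=4 (Zone IV, w=20) cum 270
  y=6 (Zone II, w=70) cum 340  ← median
  y=9 (Zone VI, w=120) cum 460
  y=10 (Zone III, w=60) cum 520
  y=11 (Zone I, w=100) cum 620
⇒ y* = 6

(3, 6)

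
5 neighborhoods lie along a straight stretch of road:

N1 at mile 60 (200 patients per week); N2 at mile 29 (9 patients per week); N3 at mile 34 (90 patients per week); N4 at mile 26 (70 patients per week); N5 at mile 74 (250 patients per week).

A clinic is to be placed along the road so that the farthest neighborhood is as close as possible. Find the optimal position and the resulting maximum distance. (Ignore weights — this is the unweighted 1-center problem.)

The 1-center on a line is the midpoint of the two extreme points: leftmost at 26, rightmost at 74.
Optimal location = (26 + 74)/2 = 50; maximum distance = (74 − 26)/2 = 24.

location 50, max distance 24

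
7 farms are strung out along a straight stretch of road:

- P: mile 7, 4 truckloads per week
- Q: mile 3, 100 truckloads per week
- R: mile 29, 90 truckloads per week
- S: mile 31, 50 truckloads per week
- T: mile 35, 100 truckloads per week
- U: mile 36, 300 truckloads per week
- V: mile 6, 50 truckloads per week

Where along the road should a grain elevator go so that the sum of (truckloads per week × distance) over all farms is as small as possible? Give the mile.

For a sum of weighted absolute distances on a line, the optimum is the weighted median (not the mean). Total weight W = 694; half-weight = 347.
Sort by position and accumulate weight:
  mile 3 (Q, w=100) → cum 100
  mile 6 (V, w=50) → cum 150
  mile 7 (P, w=4) → cum 154
  mile 29 (R, w=90) → cum 244
  mile 31 (S, w=50) → cum 294
  mile 35 (T, w=100) → cum 394  ≥ 347 → median here
  mile 36 (U, w=300) → cum 694
Optimal location: mile 35.

x = 35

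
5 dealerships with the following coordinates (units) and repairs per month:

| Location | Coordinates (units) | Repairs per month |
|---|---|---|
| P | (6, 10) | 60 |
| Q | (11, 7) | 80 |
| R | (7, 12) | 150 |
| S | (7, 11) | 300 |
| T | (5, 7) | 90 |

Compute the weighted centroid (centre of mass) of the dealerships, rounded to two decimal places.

The minimiser of Σwᵢ‖p−pᵢ‖² is the weighted centroid p* = (Σwᵢpᵢ)/(Σwᵢ).
Σwᵢ = 680.
Σwᵢxᵢ = 60·6 + 80·11 + 150·7 + 300·7 + 90·5 = 4840.
Σwᵢyᵢ = 60·10 + 80·7 + 150·12 + 300·11 + 90·7 = 6890.
x* = 4840/680 = 7.12, y* = 6890/680 = 10.13.

(7.12, 10.13)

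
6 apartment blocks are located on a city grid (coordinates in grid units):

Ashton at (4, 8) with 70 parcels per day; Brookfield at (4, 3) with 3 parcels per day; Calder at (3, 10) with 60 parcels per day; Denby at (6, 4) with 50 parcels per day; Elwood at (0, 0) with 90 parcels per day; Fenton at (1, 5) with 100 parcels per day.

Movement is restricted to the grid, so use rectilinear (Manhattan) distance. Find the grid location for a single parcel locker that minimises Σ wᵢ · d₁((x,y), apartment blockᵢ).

(1, 5)

Manhattan distance separates: Σwᵢ(|x−xᵢ|+|y−yᵢ|) = Σwᵢ|x−xᵢ| + Σwᵢ|y−yᵢ|, so x and y are optimised independently as 1-D weighted medians.
Total weight W = 373; half = 186.5.
x-coordinate, sorted with cumulative weight:
  x=0 (Elwood, w=90) cum 90
  x=1 (Fenton, w=100) cum 190  ← median
  x=3 (Calder, w=60) cum 250
  x=4 (Ashton, w=70) cum 320
  x=4 (Brookfield, w=3) cum 323
  x=6 (Denby, w=50) cum 373
⇒ x* = 1
y-coordinate, sorted with cumulative weight:
  y=0 (Elwood, w=90) cum 90
  y=3 (Brookfield, w=3) cum 93
  y=4 (Denby, w=50) cum 143
  y=5 (Fenton, w=100) cum 243  ← median
  y=8 (Ashton, w=70) cum 313
  y=10 (Calder, w=60) cum 373
⇒ y* = 5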